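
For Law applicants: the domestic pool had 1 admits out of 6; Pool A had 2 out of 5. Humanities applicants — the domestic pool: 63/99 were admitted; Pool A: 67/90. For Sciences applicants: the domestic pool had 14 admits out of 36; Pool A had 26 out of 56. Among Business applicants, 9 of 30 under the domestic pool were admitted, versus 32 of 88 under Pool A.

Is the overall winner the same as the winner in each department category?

Law: the domestic pool 1/6 = 16.7%, Pool A 2/5 = 40.0% → Pool A
Humanities: the domestic pool 63/99 = 63.6%, Pool A 67/90 = 74.4% → Pool A
Sciences: the domestic pool 14/36 = 38.9%, Pool A 26/56 = 46.4% → Pool A
Business: the domestic pool 9/30 = 30.0%, Pool A 32/88 = 36.4% → Pool A
Overall: the domestic pool 87/171 = 50.9%, Pool A 127/239 = 53.1% → Pool A
Pool A wins overall and in every department group — no reversal.

Yes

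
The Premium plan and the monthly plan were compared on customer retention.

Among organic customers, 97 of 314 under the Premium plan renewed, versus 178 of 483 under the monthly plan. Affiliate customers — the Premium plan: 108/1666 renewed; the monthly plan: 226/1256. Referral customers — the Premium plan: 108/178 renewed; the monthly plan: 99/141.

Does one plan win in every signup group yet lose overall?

Organic: the Premium plan 97/314 = 30.9%, the monthly plan 178/483 = 36.9% → the monthly plan
Affiliate: the Premium plan 108/1666 = 6.5%, the monthly plan 226/1256 = 18.0% → the monthly plan
Referral: the Premium plan 108/178 = 60.7%, the monthly plan 99/141 = 70.2% → the monthly plan
Overall: the Premium plan 313/2158 = 14.5%, the monthly plan 503/1880 = 26.8% → the monthly plan
The monthly plan wins overall and in every signup group — no reversal.

No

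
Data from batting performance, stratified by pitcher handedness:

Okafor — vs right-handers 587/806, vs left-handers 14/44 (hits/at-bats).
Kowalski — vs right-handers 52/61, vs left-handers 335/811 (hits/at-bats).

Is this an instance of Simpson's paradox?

Vs right-handers: Okafor 587/806 = 72.8%, Kowalski 52/61 = 85.2% → Kowalski
Vs left-handers: Okafor 14/44 = 31.8%, Kowalski 335/811 = 41.3% → Kowalski
Overall: Okafor 601/850 = 70.7%, Kowalski 387/872 = 44.4% → Okafor
Kowalski wins each pitcher group but Okafor wins overall — the comparison reverses. Kowalski's at-bats skew toward vs left-handers, which has a lower base rate.

Yes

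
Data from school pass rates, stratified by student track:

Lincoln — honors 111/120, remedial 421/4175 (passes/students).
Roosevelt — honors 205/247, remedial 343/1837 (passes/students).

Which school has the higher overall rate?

Honors: Lincoln 111/120 = 92.5%, Roosevelt 205/247 = 83.0% → Lincoln
Remedial: Lincoln 421/4175 = 10.1%, Roosevelt 343/1837 = 18.7% → Roosevelt
Overall: Lincoln 532/4295 = 12.4%, Roosevelt 548/2084 = 26.3% → Roosevelt
(Neither sweeps every student group, but Roosevelt has the higher pooled rate.)

Roosevelt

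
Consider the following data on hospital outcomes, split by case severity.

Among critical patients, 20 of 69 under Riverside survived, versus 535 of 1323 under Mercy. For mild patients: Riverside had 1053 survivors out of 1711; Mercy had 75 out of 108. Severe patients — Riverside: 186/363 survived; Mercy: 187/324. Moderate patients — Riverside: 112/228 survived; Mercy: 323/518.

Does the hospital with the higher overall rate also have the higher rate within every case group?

Critical: Riverside 20/69 = 29.0%, Mercy 535/1323 = 40.4% → Mercy
Mild: Riverside 1053/1711 = 61.5%, Mercy 75/108 = 69.4% → Mercy
Severe: Riverside 186/363 = 51.2%, Mercy 187/324 = 57.7% → Mercy
Moderate: Riverside 112/228 = 49.1%, Mercy 323/518 = 62.4% → Mercy
Overall: Riverside 1371/2371 = 57.8%, Mercy 1120/2273 = 49.3% → Riverside
Mercy wins each case group but Riverside wins overall — the comparison reverses. Mercy's patients skew toward critical, which has a lower base rate.

No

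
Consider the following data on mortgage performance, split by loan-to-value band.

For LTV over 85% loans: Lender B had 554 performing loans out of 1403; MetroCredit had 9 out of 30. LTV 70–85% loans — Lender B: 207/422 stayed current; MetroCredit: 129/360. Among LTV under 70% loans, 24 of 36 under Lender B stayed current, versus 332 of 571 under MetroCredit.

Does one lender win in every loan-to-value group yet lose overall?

Yes

LTV over 85%: Lender B 554/1403 = 39.5%, MetroCredit 9/30 = 30.0% → Lender B
LTV 70–85%: Lender B 207/422 = 49.1%, MetroCredit 129/360 = 35.8% → Lender B
LTV under 70%: Lender B 24/36 = 66.7%, MetroCredit 332/571 = 58.1% → Lender B
Overall: Lender B 785/1861 = 42.2%, MetroCredit 470/961 = 48.9% → MetroCredit
Lender B wins each loan-to-value group but MetroCredit wins overall — the comparison reverses. Lender B's loans skew toward LTV over 85%, which has a lower base rate.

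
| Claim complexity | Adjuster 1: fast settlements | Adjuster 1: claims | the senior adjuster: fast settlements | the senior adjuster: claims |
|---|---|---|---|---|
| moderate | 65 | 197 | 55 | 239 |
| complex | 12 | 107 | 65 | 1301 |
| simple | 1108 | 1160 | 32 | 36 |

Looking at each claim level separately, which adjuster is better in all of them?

Moderate: Adjuster 1 65/197 = 33.0%, the senior adjuster 55/239 = 23.0% → Adjuster 1
Complex: Adjuster 1 12/107 = 11.2%, the senior adjuster 65/1301 = 5.0% → Adjuster 1
Simple: Adjuster 1 1108/1160 = 95.5%, the senior adjuster 32/36 = 88.9% → Adjuster 1
Adjuster 1 has the higher rate in all 3 groups.

Adjuster 1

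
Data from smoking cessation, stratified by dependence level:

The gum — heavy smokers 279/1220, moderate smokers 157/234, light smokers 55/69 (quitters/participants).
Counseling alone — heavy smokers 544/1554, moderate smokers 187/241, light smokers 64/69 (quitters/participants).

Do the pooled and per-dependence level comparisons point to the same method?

Heavy smokers: the gum 279/1220 = 22.9%, counseling alone 544/1554 = 35.0% → counseling alone
Moderate smokers: the gum 157/234 = 67.1%, counseling alone 187/241 = 77.6% → counseling alone
Light smokers: the gum 55/69 = 79.7%, counseling alone 64/69 = 92.8% → counseling alone
Overall: the gum 491/1523 = 32.2%, counseling alone 795/1864 = 42.7% → counseling alone
Counseling alone wins overall and in every dependence group — no reversal.

Yes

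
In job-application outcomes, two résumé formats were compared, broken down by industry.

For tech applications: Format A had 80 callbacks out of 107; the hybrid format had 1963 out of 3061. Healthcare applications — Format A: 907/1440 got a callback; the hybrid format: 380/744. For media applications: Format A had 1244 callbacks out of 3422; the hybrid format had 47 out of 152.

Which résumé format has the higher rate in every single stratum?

Format A

Tech: Format A 80/107 = 74.8%, the hybrid format 1963/3061 = 64.1% → Format A
Healthcare: Format A 907/1440 = 63.0%, the hybrid format 380/744 = 51.1% → Format A
Media: Format A 1244/3422 = 36.4%, the hybrid format 47/152 = 30.9% → Format A
Format A has the higher rate in all 3 groups.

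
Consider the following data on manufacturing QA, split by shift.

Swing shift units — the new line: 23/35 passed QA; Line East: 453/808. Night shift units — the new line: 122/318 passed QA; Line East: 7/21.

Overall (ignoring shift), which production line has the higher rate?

Swing shift: the new line 23/35 = 65.7%, Line East 453/808 = 56.1% → the new line
Night shift: the new line 122/318 = 38.4%, Line East 7/21 = 33.3% → the new line
Overall: the new line 145/353 = 41.1%, Line East 460/829 = 55.5% → Line East
(The new line wins every shift group but Line East wins overall — the new line's units skew toward the low-rate night shift group.)

Line East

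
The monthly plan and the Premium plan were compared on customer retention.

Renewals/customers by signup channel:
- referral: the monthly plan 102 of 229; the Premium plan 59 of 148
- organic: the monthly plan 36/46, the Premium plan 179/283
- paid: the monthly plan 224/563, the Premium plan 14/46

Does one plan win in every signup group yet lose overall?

Referral: the monthly plan 102/229 = 44.5%, the Premium plan 59/148 = 39.9% → the monthly plan
Organic: the monthly plan 36/46 = 78.3%, the Premium plan 179/283 = 63.3% → the monthly plan
Paid: the monthly plan 224/563 = 39.8%, the Premium plan 14/46 = 30.4% → the monthly plan
Overall: the monthly plan 362/838 = 43.2%, the Premium plan 252/477 = 52.8% → the Premium plan
The monthly plan wins each signup group but the Premium plan wins overall — the comparison reverses. The monthly plan's customers skew toward paid, which has a lower base rate.

Yes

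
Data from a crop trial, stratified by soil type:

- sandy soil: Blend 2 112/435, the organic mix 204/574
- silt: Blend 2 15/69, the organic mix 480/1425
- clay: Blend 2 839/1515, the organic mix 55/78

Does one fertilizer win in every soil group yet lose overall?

Sandy soil: Blend 2 112/435 = 25.7%, the organic mix 204/574 = 35.5% → the organic mix
Silt: Blend 2 15/69 = 21.7%, the organic mix 480/1425 = 33.7% → the organic mix
Clay: Blend 2 839/1515 = 55.4%, the organic mix 55/78 = 70.5% → the organic mix
Overall: Blend 2 966/2019 = 47.8%, the organic mix 739/2077 = 35.6% → Blend 2
The organic mix wins each soil group but Blend 2 wins overall — the comparison reverses. The organic mix's plots skew toward silt, which has a lower base rate.

Yes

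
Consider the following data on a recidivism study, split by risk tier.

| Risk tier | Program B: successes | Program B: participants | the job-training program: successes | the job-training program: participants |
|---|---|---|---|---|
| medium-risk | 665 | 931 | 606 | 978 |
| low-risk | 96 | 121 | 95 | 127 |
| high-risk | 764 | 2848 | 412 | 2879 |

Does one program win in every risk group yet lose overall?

Medium-risk: Program B 665/931 = 71.4%, the job-training program 606/978 = 62.0% → Program B
Low-risk: Program B 96/121 = 79.3%, the job-training program 95/127 = 74.8% → Program B
High-risk: Program B 764/2848 = 26.8%, the job-training program 412/2879 = 14.3% → Program B
Overall: Program B 1525/3900 = 39.1%, the job-training program 1113/3984 = 27.9% → Program B
Program B wins overall and in every risk group — no reversal.

No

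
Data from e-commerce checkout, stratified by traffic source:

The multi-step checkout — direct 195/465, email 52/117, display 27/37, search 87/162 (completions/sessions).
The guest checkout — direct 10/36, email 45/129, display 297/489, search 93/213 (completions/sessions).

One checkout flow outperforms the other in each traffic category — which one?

the multi-step checkout

Direct: the multi-step checkout 195/465 = 41.9%, the guest checkout 10/36 = 27.8% → the multi-step checkout
Email: the multi-step checkout 52/117 = 44.4%, the guest checkout 45/129 = 34.9% → the multi-step checkout
Display: the multi-step checkout 27/37 = 73.0%, the guest checkout 297/489 = 60.7% → the multi-step checkout
Search: the multi-step checkout 87/162 = 53.7%, the guest checkout 93/213 = 43.7% → the multi-step checkout
The multi-step checkout has the higher rate in all 4 groups.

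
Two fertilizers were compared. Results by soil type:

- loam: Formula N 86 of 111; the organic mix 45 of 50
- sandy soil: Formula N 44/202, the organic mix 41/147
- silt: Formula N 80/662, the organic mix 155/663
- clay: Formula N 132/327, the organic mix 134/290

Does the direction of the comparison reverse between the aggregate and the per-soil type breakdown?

No

Loam: Formula N 86/111 = 77.5%, the organic mix 45/50 = 90.0% → the organic mix
Sandy soil: Formula N 44/202 = 21.8%, the organic mix 41/147 = 27.9% → the organic mix
Silt: Formula N 80/662 = 12.1%, the organic mix 155/663 = 23.4% → the organic mix
Clay: Formula N 132/327 = 40.4%, the organic mix 134/290 = 46.2% → the organic mix
Overall: Formula N 342/1302 = 26.3%, the organic mix 375/1150 = 32.6% → the organic mix
The organic mix wins overall and in every soil group — no reversal.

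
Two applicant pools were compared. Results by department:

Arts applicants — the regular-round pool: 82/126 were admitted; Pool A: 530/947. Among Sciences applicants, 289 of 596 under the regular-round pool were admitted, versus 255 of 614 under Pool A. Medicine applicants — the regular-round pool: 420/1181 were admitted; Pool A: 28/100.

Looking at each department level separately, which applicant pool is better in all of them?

Arts: the regular-round pool 82/126 = 65.1%, Pool A 530/947 = 56.0% → the regular-round pool
Sciences: the regular-round pool 289/596 = 48.5%, Pool A 255/614 = 41.5% → the regular-round pool
Medicine: the regular-round pool 420/1181 = 35.6%, Pool A 28/100 = 28.0% → the regular-round pool
The regular-round pool has the higher rate in all 3 groups.

the regular-round pool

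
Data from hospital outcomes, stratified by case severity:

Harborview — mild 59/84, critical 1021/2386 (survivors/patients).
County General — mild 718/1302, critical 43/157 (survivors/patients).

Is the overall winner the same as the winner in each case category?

Mild: Harborview 59/84 = 70.2%, County General 718/1302 = 55.1% → Harborview
Critical: Harborview 1021/2386 = 42.8%, County General 43/157 = 27.4% → Harborview
Overall: Harborview 1080/2470 = 43.7%, County General 761/1459 = 52.2% → County General
Harborview wins each case group but County General wins overall — the comparison reverses. Harborview's patients skew toward critical, which has a lower base rate.

No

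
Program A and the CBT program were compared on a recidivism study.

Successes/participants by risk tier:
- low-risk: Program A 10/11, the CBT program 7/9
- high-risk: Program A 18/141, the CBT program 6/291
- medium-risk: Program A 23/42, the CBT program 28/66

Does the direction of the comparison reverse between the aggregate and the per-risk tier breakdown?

Low-risk: Program A 10/11 = 90.9%, the CBT program 7/9 = 77.8% → Program A
High-risk: Program A 18/141 = 12.8%, the CBT program 6/291 = 2.1% → Program A
Medium-risk: Program A 23/42 = 54.8%, the CBT program 28/66 = 42.4% → Program A
Overall: Program A 51/194 = 26.3%, the CBT program 41/366 = 11.2% → Program A
Program A wins overall and in every risk group — no reversal.

No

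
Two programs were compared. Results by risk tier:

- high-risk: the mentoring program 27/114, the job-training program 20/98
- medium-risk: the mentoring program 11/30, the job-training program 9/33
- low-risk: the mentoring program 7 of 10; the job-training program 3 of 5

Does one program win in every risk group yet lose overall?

No

High-risk: the mentoring program 27/114 = 23.7%, the job-training program 20/98 = 20.4% → the mentoring program
Medium-risk: the mentoring program 11/30 = 36.7%, the job-training program 9/33 = 27.3% → the mentoring program
Low-risk: the mentoring program 7/10 = 70.0%, the job-training program 3/5 = 60.0% → the mentoring program
Overall: the mentoring program 45/154 = 29.2%, the job-training program 32/136 = 23.5% → the mentoring program
The mentoring program wins overall and in every risk group — no reversal.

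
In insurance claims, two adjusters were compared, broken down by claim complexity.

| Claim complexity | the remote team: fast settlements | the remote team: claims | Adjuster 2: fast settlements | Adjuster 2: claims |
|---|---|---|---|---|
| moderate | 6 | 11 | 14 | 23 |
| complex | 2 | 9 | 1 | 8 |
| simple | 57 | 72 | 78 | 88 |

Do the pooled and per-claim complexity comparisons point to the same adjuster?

Moderate: the remote team 6/11 = 54.5%, Adjuster 2 14/23 = 60.9% → Adjuster 2
Complex: the remote team 2/9 = 22.2%, Adjuster 2 1/8 = 12.5% → the remote team
Simple: the remote team 57/72 = 79.2%, Adjuster 2 78/88 = 88.6% → Adjuster 2
Overall: the remote team 65/92 = 70.7%, Adjuster 2 93/119 = 78.2% → Adjuster 2
Neither sweeps: the remote team wins 1 of 3 groups, Adjuster 2 wins 2. Adjuster 2 wins overall but not every group — no Simpson reversal.

No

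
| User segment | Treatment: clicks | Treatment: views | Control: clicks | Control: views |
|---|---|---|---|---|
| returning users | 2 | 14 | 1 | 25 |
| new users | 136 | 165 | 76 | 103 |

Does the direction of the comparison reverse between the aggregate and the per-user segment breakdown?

No

Returning users: Treatment 2/14 = 14.3%, Control 1/25 = 4.0% → Treatment
New users: Treatment 136/165 = 82.4%, Control 76/103 = 73.8% → Treatment
Overall: Treatment 138/179 = 77.1%, Control 77/128 = 60.2% → Treatment
Treatment wins overall and in every user group — no reversal.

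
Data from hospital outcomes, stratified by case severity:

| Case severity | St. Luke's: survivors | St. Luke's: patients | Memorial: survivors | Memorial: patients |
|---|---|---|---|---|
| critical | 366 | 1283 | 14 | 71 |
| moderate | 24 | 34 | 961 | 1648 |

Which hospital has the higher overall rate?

Memorial

Critical: St. Luke's 366/1283 = 28.5%, Memorial 14/71 = 19.7% → St. Luke's
Moderate: St. Luke's 24/34 = 70.6%, Memorial 961/1648 = 58.3% → St. Luke's
Overall: St. Luke's 390/1317 = 29.6%, Memorial 975/1719 = 56.7% → Memorial
(St. Luke's wins every case group but Memorial wins overall — St. Luke's's patients skew toward the low-rate critical group.)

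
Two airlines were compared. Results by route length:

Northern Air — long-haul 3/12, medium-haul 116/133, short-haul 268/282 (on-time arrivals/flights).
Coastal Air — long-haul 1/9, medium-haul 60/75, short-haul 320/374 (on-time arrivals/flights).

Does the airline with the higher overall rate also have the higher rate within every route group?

Yes

Long-haul: Northern Air 3/12 = 25.0%, Coastal Air 1/9 = 11.1% → Northern Air
Medium-haul: Northern Air 116/133 = 87.2%, Coastal Air 60/75 = 80.0% → Northern Air
Short-haul: Northern Air 268/282 = 95.0%, Coastal Air 320/374 = 85.6% → Northern Air
Overall: Northern Air 387/427 = 90.6%, Coastal Air 381/458 = 83.2% → Northern Air
Northern Air wins overall and in every route group — no reversal.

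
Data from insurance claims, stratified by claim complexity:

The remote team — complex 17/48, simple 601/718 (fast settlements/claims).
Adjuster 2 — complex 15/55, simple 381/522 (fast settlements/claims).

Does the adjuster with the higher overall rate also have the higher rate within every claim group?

Yes

Complex: the remote team 17/48 = 35.4%, Adjuster 2 15/55 = 27.3% → the remote team
Simple: the remote team 601/718 = 83.7%, Adjuster 2 381/522 = 73.0% → the remote team
Overall: the remote team 618/766 = 80.7%, Adjuster 2 396/577 = 68.6% → the remote team
The remote team wins overall and in every claim group — no reversal.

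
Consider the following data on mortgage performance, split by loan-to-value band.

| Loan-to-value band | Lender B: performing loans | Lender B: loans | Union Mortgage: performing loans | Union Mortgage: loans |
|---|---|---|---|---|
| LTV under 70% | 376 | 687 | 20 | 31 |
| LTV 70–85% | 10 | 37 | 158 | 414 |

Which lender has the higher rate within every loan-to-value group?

LTV under 70%: Lender B 376/687 = 54.7%, Union Mortgage 20/31 = 64.5% → Union Mortgage
LTV 70–85%: Lender B 10/37 = 27.0%, Union Mortgage 158/414 = 38.2% → Union Mortgage
Union Mortgage has the higher rate in both groups.

Union Mortgage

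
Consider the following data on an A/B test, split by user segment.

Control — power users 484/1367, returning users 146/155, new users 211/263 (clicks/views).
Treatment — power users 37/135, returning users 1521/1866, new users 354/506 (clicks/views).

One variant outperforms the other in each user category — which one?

Power users: Control 484/1367 = 35.4%, Treatment 37/135 = 27.4% → Control
Returning users: Control 146/155 = 94.2%, Treatment 1521/1866 = 81.5% → Control
New users: Control 211/263 = 80.2%, Treatment 354/506 = 70.0% → Control
Control has the higher rate in all 3 groups.

Control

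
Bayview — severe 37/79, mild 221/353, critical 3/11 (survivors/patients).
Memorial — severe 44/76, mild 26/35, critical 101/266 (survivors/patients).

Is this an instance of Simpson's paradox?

Severe: Bayview 37/79 = 46.8%, Memorial 44/76 = 57.9% → Memorial
Mild: Bayview 221/353 = 62.6%, Memorial 26/35 = 74.3% → Memorial
Critical: Bayview 3/11 = 27.3%, Memorial 101/266 = 38.0% → Memorial
Overall: Bayview 261/443 = 58.9%, Memorial 171/377 = 45.4% → Bayview
Memorial wins each case group but Bayview wins overall — the comparison reverses. Memorial's patients skew toward critical, which has a lower base rate.

Yes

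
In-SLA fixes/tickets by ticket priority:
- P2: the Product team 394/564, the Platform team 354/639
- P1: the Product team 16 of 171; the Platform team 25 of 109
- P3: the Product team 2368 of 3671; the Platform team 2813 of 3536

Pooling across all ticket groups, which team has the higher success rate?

the Platform team

P2: the Product team 394/564 = 69.9%, the Platform team 354/639 = 55.4% → the Product team
P1: the Product team 16/171 = 9.4%, the Platform team 25/109 = 22.9% → the Platform team
P3: the Product team 2368/3671 = 64.5%, the Platform team 2813/3536 = 79.6% → the Platform team
Overall: the Product team 2778/4406 = 63.1%, the Platform team 3192/4284 = 74.5% → the Platform team
(Neither sweeps every ticket group, but the Platform team has the higher pooled rate.)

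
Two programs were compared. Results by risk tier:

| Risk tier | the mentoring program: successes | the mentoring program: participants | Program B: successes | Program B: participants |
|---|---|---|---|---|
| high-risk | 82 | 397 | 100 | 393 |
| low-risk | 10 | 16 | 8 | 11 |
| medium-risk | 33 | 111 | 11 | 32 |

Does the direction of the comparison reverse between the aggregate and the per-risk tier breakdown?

No

High-risk: the mentoring program 82/397 = 20.7%, Program B 100/393 = 25.4% → Program B
Low-risk: the mentoring program 10/16 = 62.5%, Program B 8/11 = 72.7% → Program B
Medium-risk: the mentoring program 33/111 = 29.7%, Program B 11/32 = 34.4% → Program B
Overall: the mentoring program 125/524 = 23.9%, Program B 119/436 = 27.3% → Program B
Program B wins overall and in every risk group — no reversal.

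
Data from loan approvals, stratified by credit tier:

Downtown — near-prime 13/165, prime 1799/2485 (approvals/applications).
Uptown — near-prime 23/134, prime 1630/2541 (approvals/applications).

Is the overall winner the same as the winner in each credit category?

No

Near-prime: Downtown 13/165 = 7.9%, Uptown 23/134 = 17.2% → Uptown
Prime: Downtown 1799/2485 = 72.4%, Uptown 1630/2541 = 64.1% → Downtown
Overall: Downtown 1812/2650 = 68.4%, Uptown 1653/2675 = 61.8% → Downtown
Neither sweeps: Downtown wins 1 of 2 groups, Uptown wins 1. Downtown wins overall but not every group — no Simpson reversal.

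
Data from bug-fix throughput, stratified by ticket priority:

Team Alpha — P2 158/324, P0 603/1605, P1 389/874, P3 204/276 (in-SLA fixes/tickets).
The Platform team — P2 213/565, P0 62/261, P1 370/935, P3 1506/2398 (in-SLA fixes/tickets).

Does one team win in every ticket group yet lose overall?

Yes

P2: Team Alpha 158/324 = 48.8%, the Platform team 213/565 = 37.7% → Team Alpha
P0: Team Alpha 603/1605 = 37.6%, the Platform team 62/261 = 23.8% → Team Alpha
P1: Team Alpha 389/874 = 44.5%, the Platform team 370/935 = 39.6% → Team Alpha
P3: Team Alpha 204/276 = 73.9%, the Platform team 1506/2398 = 62.8% → Team Alpha
Overall: Team Alpha 1354/3079 = 44.0%, the Platform team 2151/4159 = 51.7% → the Platform team
Team Alpha wins each ticket group but the Platform team wins overall — the comparison reverses. Team Alpha's tickets skew toward P0, which has a lower base rate.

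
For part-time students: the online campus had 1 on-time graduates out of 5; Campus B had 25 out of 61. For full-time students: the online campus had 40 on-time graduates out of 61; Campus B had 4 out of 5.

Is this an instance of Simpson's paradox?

Yes

Part-time: the online campus 1/5 = 20.0%, Campus B 25/61 = 41.0% → Campus B
Full-time: the online campus 40/61 = 65.6%, Campus B 4/5 = 80.0% → Campus B
Overall: the online campus 41/66 = 62.1%, Campus B 29/66 = 43.9% → the online campus
Campus B wins each enrollment group but the online campus wins overall — the comparison reverses. Campus B's students skew toward part-time, which has a lower base rate.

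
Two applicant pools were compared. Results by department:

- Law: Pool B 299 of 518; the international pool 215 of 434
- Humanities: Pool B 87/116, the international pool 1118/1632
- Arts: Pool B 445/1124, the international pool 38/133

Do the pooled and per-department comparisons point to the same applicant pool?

No

Law: Pool B 299/518 = 57.7%, the international pool 215/434 = 49.5% → Pool B
Humanities: Pool B 87/116 = 75.0%, the international pool 1118/1632 = 68.5% → Pool B
Arts: Pool B 445/1124 = 39.6%, the international pool 38/133 = 28.6% → Pool B
Overall: Pool B 831/1758 = 47.3%, the international pool 1371/2199 = 62.3% → the international pool
Pool B wins each department group but the international pool wins overall — the comparison reverses. Pool B's applicants skew toward Arts, which has a lower base rate.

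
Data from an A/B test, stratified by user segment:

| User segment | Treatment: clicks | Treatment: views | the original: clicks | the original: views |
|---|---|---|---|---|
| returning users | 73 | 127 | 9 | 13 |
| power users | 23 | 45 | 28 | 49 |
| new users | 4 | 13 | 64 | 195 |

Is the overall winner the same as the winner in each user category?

Returning users: Treatment 73/127 = 57.5%, the original 9/13 = 69.2% → the original
Power users: Treatment 23/45 = 51.1%, the original 28/49 = 57.1% → the original
New users: Treatment 4/13 = 30.8%, the original 64/195 = 32.8% → the original
Overall: Treatment 100/185 = 54.1%, the original 101/257 = 39.3% → Treatment
The original wins each user group but Treatment wins overall — the comparison reverses. The original's views skew toward new users, which has a lower base rate.

No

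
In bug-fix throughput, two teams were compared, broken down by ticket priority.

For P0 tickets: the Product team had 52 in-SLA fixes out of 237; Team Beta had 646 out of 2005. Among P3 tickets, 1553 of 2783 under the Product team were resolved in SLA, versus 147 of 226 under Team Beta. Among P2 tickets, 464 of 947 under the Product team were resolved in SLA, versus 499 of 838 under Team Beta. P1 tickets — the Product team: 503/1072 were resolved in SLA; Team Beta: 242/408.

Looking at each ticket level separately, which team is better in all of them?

P0: the Product team 52/237 = 21.9%, Team Beta 646/2005 = 32.2% → Team Beta
P3: the Product team 1553/2783 = 55.8%, Team Beta 147/226 = 65.0% → Team Beta
P2: the Product team 464/947 = 49.0%, Team Beta 499/838 = 59.5% → Team Beta
P1: the Product team 503/1072 = 46.9%, Team Beta 242/408 = 59.3% → Team Beta
Team Beta has the higher rate in all 4 groups.

Team Beta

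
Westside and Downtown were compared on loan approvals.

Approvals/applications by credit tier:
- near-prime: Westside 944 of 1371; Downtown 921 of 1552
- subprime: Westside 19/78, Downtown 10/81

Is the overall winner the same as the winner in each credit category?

Yes

Near-prime: Westside 944/1371 = 68.9%, Downtown 921/1552 = 59.3% → Westside
Subprime: Westside 19/78 = 24.4%, Downtown 10/81 = 12.3% → Westside
Overall: Westside 963/1449 = 66.5%, Downtown 931/1633 = 57.0% → Westside
Westside wins overall and in every credit group — no reversal.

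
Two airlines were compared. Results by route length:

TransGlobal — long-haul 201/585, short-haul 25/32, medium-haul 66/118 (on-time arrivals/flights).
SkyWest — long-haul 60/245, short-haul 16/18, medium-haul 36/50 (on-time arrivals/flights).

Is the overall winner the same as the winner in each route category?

No

Long-haul: TransGlobal 201/585 = 34.4%, SkyWest 60/245 = 24.5% → TransGlobal
Short-haul: TransGlobal 25/32 = 78.1%, SkyWest 16/18 = 88.9% → SkyWest
Medium-haul: TransGlobal 66/118 = 55.9%, SkyWest 36/50 = 72.0% → SkyWest
Overall: TransGlobal 292/735 = 39.7%, SkyWest 112/313 = 35.8% → TransGlobal
Neither sweeps: TransGlobal wins 1 of 3 groups, SkyWest wins 2. TransGlobal wins overall but not every group — no Simpson reversal.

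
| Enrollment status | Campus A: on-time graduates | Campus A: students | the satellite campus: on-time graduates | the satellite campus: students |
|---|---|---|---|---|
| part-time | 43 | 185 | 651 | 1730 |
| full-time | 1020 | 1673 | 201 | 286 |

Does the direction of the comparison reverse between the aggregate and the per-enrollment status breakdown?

Part-time: Campus A 43/185 = 23.2%, the satellite campus 651/1730 = 37.6% → the satellite campus
Full-time: Campus A 1020/1673 = 61.0%, the satellite campus 201/286 = 70.3% → the satellite campus
Overall: Campus A 1063/1858 = 57.2%, the satellite campus 852/2016 = 42.3% → Campus A
The satellite campus wins each enrollment group but Campus A wins overall — the comparison reverses. The satellite campus's students skew toward part-time, which has a lower base rate.

Yes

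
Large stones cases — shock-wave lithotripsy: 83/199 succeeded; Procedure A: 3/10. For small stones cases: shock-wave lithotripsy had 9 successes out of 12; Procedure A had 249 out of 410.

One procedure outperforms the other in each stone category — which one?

shock-wave lithotripsy

Large stones: shock-wave lithotripsy 83/199 = 41.7%, Procedure A 3/10 = 30.0% → shock-wave lithotripsy
Small stones: shock-wave lithotripsy 9/12 = 75.0%, Procedure A 249/410 = 60.7% → shock-wave lithotripsy
Shock-wave lithotripsy has the higher rate in both groups.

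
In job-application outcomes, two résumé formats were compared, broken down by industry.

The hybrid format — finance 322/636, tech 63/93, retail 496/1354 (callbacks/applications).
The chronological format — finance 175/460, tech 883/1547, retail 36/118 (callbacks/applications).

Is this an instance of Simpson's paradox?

Yes

Finance: the hybrid format 322/636 = 50.6%, the chronological format 175/460 = 38.0% → the hybrid format
Tech: the hybrid format 63/93 = 67.7%, the chronological format 883/1547 = 57.1% → the hybrid format
Retail: the hybrid format 496/1354 = 36.6%, the chronological format 36/118 = 30.5% → the hybrid format
Overall: the hybrid format 881/2083 = 42.3%, the chronological format 1094/2125 = 51.5% → the chronological format
The hybrid format wins each industry group but the chronological format wins overall — the comparison reverses. The hybrid format's applications skew toward retail, which has a lower base rate.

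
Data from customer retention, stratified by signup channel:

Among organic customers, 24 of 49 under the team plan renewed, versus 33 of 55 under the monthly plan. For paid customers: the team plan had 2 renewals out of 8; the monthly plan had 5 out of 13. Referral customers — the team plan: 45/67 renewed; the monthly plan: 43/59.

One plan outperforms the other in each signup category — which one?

Organic: the team plan 24/49 = 49.0%, the monthly plan 33/55 = 60.0% → the monthly plan
Paid: the team plan 2/8 = 25.0%, the monthly plan 5/13 = 38.5% → the monthly plan
Referral: the team plan 45/67 = 67.2%, the monthly plan 43/59 = 72.9% → the monthly plan
The monthly plan has the higher rate in all 3 groups.

the monthly plan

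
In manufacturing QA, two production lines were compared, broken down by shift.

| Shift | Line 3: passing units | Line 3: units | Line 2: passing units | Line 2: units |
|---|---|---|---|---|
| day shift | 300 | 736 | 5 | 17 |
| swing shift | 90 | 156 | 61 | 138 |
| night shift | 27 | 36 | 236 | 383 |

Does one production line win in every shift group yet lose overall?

Yes

Day shift: Line 3 300/736 = 40.8%, Line 2 5/17 = 29.4% → Line 3
Swing shift: Line 3 90/156 = 57.7%, Line 2 61/138 = 44.2% → Line 3
Night shift: Line 3 27/36 = 75.0%, Line 2 236/383 = 61.6% → Line 3
Overall: Line 3 417/928 = 44.9%, Line 2 302/538 = 56.1% → Line 2
Line 3 wins each shift group but Line 2 wins overall — the comparison reverses. Line 3's units skew toward day shift, which has a lower base rate.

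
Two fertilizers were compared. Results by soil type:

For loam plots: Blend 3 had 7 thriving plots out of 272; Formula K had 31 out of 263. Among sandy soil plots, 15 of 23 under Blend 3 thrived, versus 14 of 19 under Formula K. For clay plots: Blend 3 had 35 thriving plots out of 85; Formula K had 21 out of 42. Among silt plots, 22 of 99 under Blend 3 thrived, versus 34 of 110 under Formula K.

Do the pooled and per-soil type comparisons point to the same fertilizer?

Loam: Blend 3 7/272 = 2.6%, Formula K 31/263 = 11.8% → Formula K
Sandy soil: Blend 3 15/23 = 65.2%, Formula K 14/19 = 73.7% → Formula K
Clay: Blend 3 35/85 = 41.2%, Formula K 21/42 = 50.0% → Formula K
Silt: Blend 3 22/99 = 22.2%, Formula K 34/110 = 30.9% → Formula K
Overall: Blend 3 79/479 = 16.5%, Formula K 100/434 = 23.0% → Formula K
Formula K wins overall and in every soil group — no reversal.

Yes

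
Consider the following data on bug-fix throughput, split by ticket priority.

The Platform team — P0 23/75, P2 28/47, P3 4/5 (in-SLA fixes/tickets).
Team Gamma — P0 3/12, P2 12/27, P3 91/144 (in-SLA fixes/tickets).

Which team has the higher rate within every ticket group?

the Platform team

P0: the Platform team 23/75 = 30.7%, Team Gamma 3/12 = 25.0% → the Platform team
P2: the Platform team 28/47 = 59.6%, Team Gamma 12/27 = 44.4% → the Platform team
P3: the Platform team 4/5 = 80.0%, Team Gamma 91/144 = 63.2% → the Platform team
The Platform team has the higher rate in all 3 groups.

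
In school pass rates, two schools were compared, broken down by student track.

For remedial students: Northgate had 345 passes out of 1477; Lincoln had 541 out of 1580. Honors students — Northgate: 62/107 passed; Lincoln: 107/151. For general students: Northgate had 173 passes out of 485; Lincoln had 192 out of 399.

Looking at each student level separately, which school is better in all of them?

Lincoln

Remedial: Northgate 345/1477 = 23.4%, Lincoln 541/1580 = 34.2% → Lincoln
Honors: Northgate 62/107 = 57.9%, Lincoln 107/151 = 70.9% → Lincoln
General: Northgate 173/485 = 35.7%, Lincoln 192/399 = 48.1% → Lincoln
Lincoln has the higher rate in all 3 groups.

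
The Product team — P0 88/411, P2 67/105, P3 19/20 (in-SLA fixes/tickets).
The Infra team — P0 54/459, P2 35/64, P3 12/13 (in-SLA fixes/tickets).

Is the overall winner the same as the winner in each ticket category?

Yes

P0: the Product team 88/411 = 21.4%, the Infra team 54/459 = 11.8% → the Product team
P2: the Product team 67/105 = 63.8%, the Infra team 35/64 = 54.7% → the Product team
P3: the Product team 19/20 = 95.0%, the Infra team 12/13 = 92.3% → the Product team
Overall: the Product team 174/536 = 32.5%, the Infra team 101/536 = 18.8% → the Product team
The Product team wins overall and in every ticket group — no reversal.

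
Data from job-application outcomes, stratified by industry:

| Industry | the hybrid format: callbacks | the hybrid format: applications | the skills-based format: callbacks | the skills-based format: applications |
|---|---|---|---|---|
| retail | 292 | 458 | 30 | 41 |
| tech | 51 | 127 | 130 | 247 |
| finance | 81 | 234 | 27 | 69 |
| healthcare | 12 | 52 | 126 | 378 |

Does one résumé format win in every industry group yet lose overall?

Retail: the hybrid format 292/458 = 63.8%, the skills-based format 30/41 = 73.2% → the skills-based format
Tech: the hybrid format 51/127 = 40.2%, the skills-based format 130/247 = 52.6% → the skills-based format
Finance: the hybrid format 81/234 = 34.6%, the skills-based format 27/69 = 39.1% → the skills-based format
Healthcare: the hybrid format 12/52 = 23.1%, the skills-based format 126/378 = 33.3% → the skills-based format
Overall: the hybrid format 436/871 = 50.1%, the skills-based format 313/735 = 42.6% → the hybrid format
The skills-based format wins each industry group but the hybrid format wins overall — the comparison reverses. The skills-based format's applications skew toward healthcare, which has a lower base rate.

Yes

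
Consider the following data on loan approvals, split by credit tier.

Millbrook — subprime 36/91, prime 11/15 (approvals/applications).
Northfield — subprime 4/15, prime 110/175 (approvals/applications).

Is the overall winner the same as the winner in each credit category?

No

Subprime: Millbrook 36/91 = 39.6%, Northfield 4/15 = 26.7% → Millbrook
Prime: Millbrook 11/15 = 73.3%, Northfield 110/175 = 62.9% → Millbrook
Overall: Millbrook 47/106 = 44.3%, Northfield 114/190 = 60.0% → Northfield
Millbrook wins each credit group but Northfield wins overall — the comparison reverses. Millbrook's applications skew toward subprime, which has a lower base rate.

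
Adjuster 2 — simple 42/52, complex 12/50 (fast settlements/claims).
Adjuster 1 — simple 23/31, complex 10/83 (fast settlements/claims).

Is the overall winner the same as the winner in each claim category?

Simple: Adjuster 2 42/52 = 80.8%, Adjuster 1 23/31 = 74.2% → Adjuster 2
Complex: Adjuster 2 12/50 = 24.0%, Adjuster 1 10/83 = 12.0% → Adjuster 2
Overall: Adjuster 2 54/102 = 52.9%, Adjuster 1 33/114 = 28.9% → Adjuster 2
Adjuster 2 wins overall and in every claim group — no reversal.

Yes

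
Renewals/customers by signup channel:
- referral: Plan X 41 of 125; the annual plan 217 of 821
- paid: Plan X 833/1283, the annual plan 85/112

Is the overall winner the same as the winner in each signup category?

No

Referral: Plan X 41/125 = 32.8%, the annual plan 217/821 = 26.4% → Plan X
Paid: Plan X 833/1283 = 64.9%, the annual plan 85/112 = 75.9% → the annual plan
Overall: Plan X 874/1408 = 62.1%, the annual plan 302/933 = 32.4% → Plan X
Neither sweeps: Plan X wins 1 of 2 groups, the annual plan wins 1. Plan X wins overall but not every group — no Simpson reversal.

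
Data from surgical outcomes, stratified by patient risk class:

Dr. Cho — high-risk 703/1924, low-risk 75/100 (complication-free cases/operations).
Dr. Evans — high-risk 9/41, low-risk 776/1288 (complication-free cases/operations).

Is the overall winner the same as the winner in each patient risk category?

No

High-risk: Dr. Cho 703/1924 = 36.5%, Dr. Evans 9/41 = 22.0% → Dr. Cho
Low-risk: Dr. Cho 75/100 = 75.0%, Dr. Evans 776/1288 = 60.2% → Dr. Cho
Overall: Dr. Cho 778/2024 = 38.4%, Dr. Evans 785/1329 = 59.1% → Dr. Evans
Dr. Cho wins each patient risk group but Dr. Evans wins overall — the comparison reverses. Dr. Cho's operations skew toward high-risk, which has a lower base rate.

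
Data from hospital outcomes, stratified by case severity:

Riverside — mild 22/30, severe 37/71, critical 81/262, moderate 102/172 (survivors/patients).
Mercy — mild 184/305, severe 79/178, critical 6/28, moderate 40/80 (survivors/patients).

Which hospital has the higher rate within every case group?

Mild: Riverside 22/30 = 73.3%, Mercy 184/305 = 60.3% → Riverside
Severe: Riverside 37/71 = 52.1%, Mercy 79/178 = 44.4% → Riverside
Critical: Riverside 81/262 = 30.9%, Mercy 6/28 = 21.4% → Riverside
Moderate: Riverside 102/172 = 59.3%, Mercy 40/80 = 50.0% → Riverside
Riverside has the higher rate in all 4 groups.

Riverside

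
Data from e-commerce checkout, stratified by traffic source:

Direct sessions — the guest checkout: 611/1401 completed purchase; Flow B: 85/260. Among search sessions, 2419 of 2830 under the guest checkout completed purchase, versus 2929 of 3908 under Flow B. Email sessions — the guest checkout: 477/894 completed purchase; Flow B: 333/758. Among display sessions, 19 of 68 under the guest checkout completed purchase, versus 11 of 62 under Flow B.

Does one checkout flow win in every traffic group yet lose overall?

Direct: the guest checkout 611/1401 = 43.6%, Flow B 85/260 = 32.7% → the guest checkout
Search: the guest checkout 2419/2830 = 85.5%, Flow B 2929/3908 = 74.9% → the guest checkout
Email: the guest checkout 477/894 = 53.4%, Flow B 333/758 = 43.9% → the guest checkout
Display: the guest checkout 19/68 = 27.9%, Flow B 11/62 = 17.7% → the guest checkout
Overall: the guest checkout 3526/5193 = 67.9%, Flow B 3358/4988 = 67.3% → the guest checkout
The guest checkout wins overall and in every traffic group — no reversal.

No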